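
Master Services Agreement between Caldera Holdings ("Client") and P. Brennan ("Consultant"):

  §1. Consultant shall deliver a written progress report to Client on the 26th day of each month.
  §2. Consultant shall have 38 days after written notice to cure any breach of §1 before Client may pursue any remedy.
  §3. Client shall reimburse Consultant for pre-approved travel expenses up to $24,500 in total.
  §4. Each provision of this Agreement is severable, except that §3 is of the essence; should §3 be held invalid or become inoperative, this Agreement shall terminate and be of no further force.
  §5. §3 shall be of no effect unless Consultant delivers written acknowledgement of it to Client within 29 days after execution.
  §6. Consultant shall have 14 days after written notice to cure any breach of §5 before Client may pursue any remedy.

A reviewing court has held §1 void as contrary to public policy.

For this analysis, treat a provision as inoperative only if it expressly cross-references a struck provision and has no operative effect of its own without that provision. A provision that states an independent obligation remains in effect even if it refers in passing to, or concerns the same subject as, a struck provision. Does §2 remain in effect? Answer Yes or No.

§1 is struck. The only function of §2 is the cure period for breach of §1, so it cannot stand once §1 is removed. §4 makes §3 an essential term, but §3 is unaffected, so the severability proviso in §4 preserves the remaining provisions. That leaves §3, §4, §5, and §6 in effect. §2 is among the inoperative provisions, so the answer is no.

No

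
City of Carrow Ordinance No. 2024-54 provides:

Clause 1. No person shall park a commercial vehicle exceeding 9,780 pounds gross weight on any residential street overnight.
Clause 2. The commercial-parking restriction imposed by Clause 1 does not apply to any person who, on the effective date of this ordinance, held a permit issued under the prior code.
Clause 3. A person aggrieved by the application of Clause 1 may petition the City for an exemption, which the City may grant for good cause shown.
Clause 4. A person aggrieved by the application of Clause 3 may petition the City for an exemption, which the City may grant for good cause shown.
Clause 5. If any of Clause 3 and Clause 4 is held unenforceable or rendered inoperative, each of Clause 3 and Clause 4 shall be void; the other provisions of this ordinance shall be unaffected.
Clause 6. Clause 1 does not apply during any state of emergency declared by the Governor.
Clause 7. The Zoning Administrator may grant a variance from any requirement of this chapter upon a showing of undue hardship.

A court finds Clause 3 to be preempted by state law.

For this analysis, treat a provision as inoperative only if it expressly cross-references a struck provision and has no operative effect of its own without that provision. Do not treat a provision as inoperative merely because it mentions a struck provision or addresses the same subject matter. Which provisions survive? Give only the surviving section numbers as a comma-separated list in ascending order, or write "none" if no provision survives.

1, 2, 5, 6, 7

Clause 3 is struck. Clause 4 has no operative effect of its own apart from Clause 3 and is therefore inoperative. Clause 5 declares Clause 3 and Clause 4 mutually dependent; since one of them has fallen, all of them are of no effect. The remainder continues in force under Clause 5. Clause 1, Clause 2, Clause 5, Clause 6, and Clause 7 remain in effect.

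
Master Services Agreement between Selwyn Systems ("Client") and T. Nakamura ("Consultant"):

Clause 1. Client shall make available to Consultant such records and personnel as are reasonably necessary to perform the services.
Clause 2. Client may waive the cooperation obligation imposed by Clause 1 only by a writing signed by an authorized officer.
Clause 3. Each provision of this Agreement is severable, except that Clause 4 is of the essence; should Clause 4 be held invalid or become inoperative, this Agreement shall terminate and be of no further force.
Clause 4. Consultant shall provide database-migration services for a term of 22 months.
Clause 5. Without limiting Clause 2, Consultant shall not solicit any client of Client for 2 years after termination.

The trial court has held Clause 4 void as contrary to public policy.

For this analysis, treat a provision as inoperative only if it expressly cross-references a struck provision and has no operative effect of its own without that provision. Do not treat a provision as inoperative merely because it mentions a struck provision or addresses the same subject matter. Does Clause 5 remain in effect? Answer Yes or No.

No

Clause 4 is struck. No other provision's operative terms depend on Clause 4. Clause 3 makes Clause 4 an essential term, and Clause 4 is the provision held invalid; under Clause 3, the entire Agreement is therefore void. No provision of the Agreement survives. Clause 5 is among the inoperative provisions, so the answer is no.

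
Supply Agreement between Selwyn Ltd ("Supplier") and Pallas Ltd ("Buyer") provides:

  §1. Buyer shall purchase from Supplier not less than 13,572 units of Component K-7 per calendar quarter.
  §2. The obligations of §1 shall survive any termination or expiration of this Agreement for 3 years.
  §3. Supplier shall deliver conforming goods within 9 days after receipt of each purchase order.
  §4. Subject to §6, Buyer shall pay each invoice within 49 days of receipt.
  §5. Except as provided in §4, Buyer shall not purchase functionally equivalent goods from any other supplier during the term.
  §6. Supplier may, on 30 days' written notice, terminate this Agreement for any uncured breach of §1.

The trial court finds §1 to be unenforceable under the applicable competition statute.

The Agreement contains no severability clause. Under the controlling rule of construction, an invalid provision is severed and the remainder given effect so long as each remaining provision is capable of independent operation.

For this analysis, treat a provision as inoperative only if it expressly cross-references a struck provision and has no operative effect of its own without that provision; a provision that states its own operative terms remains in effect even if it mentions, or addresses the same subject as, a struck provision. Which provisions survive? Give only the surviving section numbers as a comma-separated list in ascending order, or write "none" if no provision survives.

3, 4, 5

§1 is struck. §2 merely fixes the survival period for §1; with §1 gone it has nothing to operate on and falls away. §6 operates only by reference to §1, so it falls with §1. Although §4 refers to §6, its operative terms do not depend on §6, so it remains in effect. Under the stated default rule, only provisions that cannot operate independently fall away; the rest are enforced. §3, §4, and §5 remain in effect.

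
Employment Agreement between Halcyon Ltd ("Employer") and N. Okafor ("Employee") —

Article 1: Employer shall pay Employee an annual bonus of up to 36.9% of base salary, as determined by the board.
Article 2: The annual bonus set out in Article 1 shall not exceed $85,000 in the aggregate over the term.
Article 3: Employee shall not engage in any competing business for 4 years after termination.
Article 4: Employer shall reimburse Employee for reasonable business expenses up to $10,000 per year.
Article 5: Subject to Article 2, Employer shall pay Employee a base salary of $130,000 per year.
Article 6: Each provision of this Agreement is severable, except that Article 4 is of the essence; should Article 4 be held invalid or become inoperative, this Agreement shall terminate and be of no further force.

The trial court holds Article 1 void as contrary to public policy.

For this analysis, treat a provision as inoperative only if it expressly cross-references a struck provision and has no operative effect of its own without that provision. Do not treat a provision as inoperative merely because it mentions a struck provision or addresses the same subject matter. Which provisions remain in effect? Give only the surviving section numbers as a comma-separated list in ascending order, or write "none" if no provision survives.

Article 1 is struck. Article 2 operates only by reference to Article 1, so it falls with Article 1. Although Article 5 refers to Article 2, its operative terms do not depend on Article 2, so it remains in effect. Article 6 makes Article 4 an essential term, but Article 4 is unaffected, so the severability proviso in Article 6 preserves the remaining provisions. Article 3, Article 4, Article 5, and Article 6 remain in effect.

3, 4, 5, 6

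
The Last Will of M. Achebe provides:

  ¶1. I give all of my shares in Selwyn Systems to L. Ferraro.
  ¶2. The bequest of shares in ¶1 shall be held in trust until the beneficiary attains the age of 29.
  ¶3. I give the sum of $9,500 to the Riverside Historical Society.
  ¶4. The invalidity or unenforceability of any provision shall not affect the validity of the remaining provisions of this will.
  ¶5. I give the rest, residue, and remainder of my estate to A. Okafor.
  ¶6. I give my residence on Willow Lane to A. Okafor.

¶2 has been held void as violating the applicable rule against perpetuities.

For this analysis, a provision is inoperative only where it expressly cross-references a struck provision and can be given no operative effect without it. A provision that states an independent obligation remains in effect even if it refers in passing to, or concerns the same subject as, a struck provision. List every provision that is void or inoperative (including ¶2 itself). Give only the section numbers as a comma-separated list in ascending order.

2

¶2 is struck. Nothing else in the will is defined by reference to ¶2. ¶4 is a severability clause and preserves every provision that can still be given independent effect. That leaves ¶1, ¶3, ¶4, ¶5, and ¶6 in effect.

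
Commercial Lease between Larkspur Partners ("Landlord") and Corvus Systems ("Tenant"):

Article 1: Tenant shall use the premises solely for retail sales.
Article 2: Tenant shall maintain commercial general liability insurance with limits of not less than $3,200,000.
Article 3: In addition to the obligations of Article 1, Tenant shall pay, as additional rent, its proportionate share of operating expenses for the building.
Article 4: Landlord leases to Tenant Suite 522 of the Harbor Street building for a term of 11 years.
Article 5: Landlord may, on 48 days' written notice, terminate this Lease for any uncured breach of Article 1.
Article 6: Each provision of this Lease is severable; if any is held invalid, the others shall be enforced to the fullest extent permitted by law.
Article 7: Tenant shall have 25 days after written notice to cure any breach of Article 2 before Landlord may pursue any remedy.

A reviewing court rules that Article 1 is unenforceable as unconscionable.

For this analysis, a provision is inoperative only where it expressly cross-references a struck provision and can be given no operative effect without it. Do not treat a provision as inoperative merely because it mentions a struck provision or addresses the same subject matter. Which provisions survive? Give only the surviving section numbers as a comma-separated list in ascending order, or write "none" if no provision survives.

Article 1 is struck. The only function of Article 5 is the termination right for breach of Article 1, so it cannot stand once Article 1 is removed. Although Article 3 refers to Article 1, its operative terms do not depend on Article 1, so it remains in effect. Article 6 is a severability clause and preserves every provision that can still be given independent effect. Article 2, Article 3, Article 4, Article 6, and Article 7 remain in effect.

2, 3, 4, 6, 7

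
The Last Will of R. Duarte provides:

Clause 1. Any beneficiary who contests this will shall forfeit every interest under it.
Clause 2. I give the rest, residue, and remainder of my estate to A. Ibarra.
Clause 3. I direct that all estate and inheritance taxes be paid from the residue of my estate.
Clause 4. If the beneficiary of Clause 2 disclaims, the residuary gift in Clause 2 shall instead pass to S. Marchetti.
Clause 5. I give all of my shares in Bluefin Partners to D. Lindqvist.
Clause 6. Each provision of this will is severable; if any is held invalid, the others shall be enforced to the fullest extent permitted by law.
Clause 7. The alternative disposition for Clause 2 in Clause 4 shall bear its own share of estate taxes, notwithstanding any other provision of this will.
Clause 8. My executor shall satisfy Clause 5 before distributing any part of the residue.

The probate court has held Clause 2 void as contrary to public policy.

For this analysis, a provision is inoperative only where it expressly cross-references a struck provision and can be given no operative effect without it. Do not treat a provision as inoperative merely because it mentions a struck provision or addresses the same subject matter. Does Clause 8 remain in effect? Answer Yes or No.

Clause 2 is struck. The only function of Clause 4 is the alternative disposition for Clause 2, so it cannot stand once Clause 2 is removed. Clause 7 has no operative effect of its own apart from Clause 4 and is therefore inoperative. Clause 6 is a severability clause and preserves every provision that can still be given independent effect. Clause 1, Clause 3, Clause 5, Clause 6, and Clause 8 remain in effect. Clause 8 is among the surviving provisions, so the answer is yes.

Yes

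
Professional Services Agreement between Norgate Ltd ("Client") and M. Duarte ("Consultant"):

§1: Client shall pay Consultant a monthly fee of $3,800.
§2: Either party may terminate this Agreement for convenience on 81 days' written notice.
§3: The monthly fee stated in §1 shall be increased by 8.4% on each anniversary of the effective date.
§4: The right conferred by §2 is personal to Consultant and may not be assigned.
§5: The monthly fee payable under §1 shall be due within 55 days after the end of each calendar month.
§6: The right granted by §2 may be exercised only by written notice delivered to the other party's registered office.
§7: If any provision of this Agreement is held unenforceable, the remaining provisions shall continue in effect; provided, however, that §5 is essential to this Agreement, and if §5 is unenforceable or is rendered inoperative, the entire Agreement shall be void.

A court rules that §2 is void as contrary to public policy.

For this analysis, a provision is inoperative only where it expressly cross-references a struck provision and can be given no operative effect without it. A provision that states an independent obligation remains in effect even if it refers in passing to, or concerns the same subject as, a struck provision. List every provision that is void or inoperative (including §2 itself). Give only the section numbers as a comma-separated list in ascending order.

§2 is struck. §4 has no operative effect of its own apart from §2 and is therefore inoperative. §6 operates only by reference to §2, so it falls with §2. §7 makes §5 an essential term, but §5 is unaffected, so the severability proviso in §7 preserves the remaining provisions. That leaves §1, §3, §5, and §7 in effect.

2, 4, 6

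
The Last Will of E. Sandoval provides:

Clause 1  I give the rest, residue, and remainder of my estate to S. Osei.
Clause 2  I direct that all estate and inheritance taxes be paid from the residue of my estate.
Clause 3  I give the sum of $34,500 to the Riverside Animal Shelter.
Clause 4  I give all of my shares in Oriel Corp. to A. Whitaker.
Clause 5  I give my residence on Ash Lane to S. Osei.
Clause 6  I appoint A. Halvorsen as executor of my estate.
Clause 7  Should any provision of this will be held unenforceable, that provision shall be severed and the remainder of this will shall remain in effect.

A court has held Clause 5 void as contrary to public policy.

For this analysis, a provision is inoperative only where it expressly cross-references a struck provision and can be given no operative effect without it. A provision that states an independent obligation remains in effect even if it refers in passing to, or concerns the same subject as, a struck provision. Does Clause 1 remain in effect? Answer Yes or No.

Yes

Clause 5 is struck. No other provision's operative terms depend on Clause 5. Under the severability clause in Clause 7, the remaining provisions continue in force. Clause 1, Clause 2, Clause 3, Clause 4, Clause 6, and Clause 7 remain in effect. Clause 1 is among the surviving provisions, so the answer is yes.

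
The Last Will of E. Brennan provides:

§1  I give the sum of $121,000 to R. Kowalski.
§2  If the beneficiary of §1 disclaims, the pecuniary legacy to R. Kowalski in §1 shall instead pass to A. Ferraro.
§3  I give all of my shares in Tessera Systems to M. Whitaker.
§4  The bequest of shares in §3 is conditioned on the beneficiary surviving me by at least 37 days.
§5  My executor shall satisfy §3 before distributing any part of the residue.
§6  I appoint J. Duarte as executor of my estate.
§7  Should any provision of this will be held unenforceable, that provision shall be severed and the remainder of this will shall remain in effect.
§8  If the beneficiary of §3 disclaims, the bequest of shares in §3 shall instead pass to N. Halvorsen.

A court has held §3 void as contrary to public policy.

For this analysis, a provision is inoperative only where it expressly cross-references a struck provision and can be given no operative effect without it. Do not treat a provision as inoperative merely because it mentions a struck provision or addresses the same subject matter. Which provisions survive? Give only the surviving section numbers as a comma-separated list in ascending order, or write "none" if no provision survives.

§3 is struck. §4 has no operative effect of its own apart from §3 and is therefore inoperative. §5 has no operative effect of its own apart from §3 and is therefore inoperative. §8 has no operative effect of its own apart from §3 and is therefore inoperative. Under the severability clause in §7, the remaining provisions continue in force. The provisions still in force are §1, §2, §6, and §7.

1, 2, 6, 7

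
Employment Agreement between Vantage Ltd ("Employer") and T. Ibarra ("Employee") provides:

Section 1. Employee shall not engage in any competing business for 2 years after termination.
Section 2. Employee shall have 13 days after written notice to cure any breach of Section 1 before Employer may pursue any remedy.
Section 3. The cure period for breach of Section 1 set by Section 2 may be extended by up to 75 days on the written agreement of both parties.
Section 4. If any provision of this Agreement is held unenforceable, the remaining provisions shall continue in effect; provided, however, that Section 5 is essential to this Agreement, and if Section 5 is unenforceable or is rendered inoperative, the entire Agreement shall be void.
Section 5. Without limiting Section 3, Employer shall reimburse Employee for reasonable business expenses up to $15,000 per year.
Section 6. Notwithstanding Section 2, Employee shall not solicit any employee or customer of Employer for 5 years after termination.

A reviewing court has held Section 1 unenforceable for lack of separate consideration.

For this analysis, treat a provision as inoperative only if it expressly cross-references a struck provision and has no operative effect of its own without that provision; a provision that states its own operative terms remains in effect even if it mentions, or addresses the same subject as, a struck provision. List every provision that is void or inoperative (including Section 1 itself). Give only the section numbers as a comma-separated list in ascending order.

Section 1 is struck. The only function of Section 2 is the cure period for breach of Section 1, so it cannot stand once Section 1 is removed. Section 3 does nothing except set the extension of the cure period for breach of Section 1 by reference to Section 2; with Section 2 gone it has no independent effect and is inoperative. Although Section 6 refers to Section 2, its operative terms do not depend on Section 2, so it remains in effect. Section 5 mentions Section 3 but its own obligation stands independently of Section 3, so Section 5 is not affected. Section 4 makes Section 5 an essential term, but Section 5 is unaffected, so the severability proviso in Section 4 preserves the remaining provisions. Section 4, Section 5, and Section 6 remain in effect.

1, 2, 3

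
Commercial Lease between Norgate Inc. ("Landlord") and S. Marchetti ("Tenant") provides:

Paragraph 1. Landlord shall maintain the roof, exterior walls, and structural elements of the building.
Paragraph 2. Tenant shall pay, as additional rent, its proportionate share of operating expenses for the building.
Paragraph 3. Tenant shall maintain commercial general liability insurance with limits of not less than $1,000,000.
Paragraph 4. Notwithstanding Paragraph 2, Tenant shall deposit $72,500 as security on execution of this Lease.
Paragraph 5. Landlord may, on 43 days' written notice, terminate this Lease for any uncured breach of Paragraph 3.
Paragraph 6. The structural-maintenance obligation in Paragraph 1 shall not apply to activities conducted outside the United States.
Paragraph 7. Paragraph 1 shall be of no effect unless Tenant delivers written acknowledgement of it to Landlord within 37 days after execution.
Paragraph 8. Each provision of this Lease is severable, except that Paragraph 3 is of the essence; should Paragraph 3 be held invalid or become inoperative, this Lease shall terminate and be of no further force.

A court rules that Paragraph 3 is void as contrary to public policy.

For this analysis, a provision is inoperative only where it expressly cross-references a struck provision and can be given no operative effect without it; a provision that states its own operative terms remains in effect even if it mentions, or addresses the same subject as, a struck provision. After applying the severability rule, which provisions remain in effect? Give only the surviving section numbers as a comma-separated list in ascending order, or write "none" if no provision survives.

Paragraph 3 is struck. Paragraph 5 has no operative effect of its own apart from Paragraph 3 and is therefore inoperative. Paragraph 8 makes Paragraph 3 an essential term, and Paragraph 3 is the provision held invalid; under Paragraph 8, the entire Lease is therefore void. No provision of the Lease survives.

none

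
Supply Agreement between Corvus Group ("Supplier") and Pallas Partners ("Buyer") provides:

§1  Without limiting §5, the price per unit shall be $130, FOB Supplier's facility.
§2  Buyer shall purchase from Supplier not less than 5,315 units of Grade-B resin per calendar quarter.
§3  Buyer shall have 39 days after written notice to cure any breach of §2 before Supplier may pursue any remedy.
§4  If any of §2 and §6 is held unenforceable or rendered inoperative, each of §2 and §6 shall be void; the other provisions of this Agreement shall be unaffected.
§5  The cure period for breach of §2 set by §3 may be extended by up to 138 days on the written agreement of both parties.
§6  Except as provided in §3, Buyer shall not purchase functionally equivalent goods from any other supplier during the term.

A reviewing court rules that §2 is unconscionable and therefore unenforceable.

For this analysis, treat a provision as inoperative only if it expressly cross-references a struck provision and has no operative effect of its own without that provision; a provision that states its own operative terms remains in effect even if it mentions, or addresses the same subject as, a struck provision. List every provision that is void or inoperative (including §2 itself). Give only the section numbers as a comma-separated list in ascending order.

§2 is struck. §3 operates only by reference to §2, so it falls with §2. §5 operates only by reference to §3, so it falls with §3. Although §1 refers to §5, its operative terms do not depend on §5, so it remains in effect. §4 declares §2 and §6 mutually dependent; since one of them has fallen, all of them are of no effect. That brings down §6 as well. The remainder continues in force under §4. §1 and §4 remain in effect.

2, 3, 5, 6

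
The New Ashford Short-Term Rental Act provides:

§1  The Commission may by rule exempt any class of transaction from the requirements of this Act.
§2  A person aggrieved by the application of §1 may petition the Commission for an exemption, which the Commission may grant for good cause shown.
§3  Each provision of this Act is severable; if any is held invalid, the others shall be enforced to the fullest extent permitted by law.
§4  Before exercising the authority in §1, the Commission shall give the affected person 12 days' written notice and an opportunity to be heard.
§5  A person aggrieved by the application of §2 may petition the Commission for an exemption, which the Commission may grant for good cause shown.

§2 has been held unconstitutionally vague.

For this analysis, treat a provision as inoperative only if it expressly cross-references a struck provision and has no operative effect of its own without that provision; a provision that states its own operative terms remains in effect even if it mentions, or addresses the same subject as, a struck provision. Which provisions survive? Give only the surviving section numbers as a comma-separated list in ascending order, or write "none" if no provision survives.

§2 is struck. The only function of §5 is the exemption procedure for §2, so it cannot stand once §2 is removed. Under the severability clause in §3, the remaining provisions continue in force. That leaves §1, §3, and §4 in effect.

1, 3, 4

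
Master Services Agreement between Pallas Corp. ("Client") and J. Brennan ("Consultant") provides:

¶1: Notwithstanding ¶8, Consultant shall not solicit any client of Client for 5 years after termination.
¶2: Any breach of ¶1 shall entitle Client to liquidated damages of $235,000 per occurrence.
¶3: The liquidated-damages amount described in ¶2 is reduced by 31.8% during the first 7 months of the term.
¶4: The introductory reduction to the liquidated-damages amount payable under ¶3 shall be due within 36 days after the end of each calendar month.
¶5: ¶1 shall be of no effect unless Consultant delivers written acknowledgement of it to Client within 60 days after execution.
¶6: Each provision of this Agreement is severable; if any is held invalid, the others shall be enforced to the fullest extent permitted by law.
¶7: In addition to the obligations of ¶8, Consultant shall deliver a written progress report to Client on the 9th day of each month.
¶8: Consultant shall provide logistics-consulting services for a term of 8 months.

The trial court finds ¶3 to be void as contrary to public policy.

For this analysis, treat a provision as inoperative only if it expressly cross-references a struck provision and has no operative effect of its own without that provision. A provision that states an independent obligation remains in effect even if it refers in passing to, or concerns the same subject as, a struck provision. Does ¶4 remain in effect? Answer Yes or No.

¶3 is struck. ¶4 operates only by reference to ¶3, so it falls with ¶3. Under the severability clause in ¶6, the remaining provisions continue in force. That leaves ¶1, ¶2, ¶5, ¶6, ¶7, and ¶8 in effect. ¶4 is among the inoperative provisions, so the answer is no.

No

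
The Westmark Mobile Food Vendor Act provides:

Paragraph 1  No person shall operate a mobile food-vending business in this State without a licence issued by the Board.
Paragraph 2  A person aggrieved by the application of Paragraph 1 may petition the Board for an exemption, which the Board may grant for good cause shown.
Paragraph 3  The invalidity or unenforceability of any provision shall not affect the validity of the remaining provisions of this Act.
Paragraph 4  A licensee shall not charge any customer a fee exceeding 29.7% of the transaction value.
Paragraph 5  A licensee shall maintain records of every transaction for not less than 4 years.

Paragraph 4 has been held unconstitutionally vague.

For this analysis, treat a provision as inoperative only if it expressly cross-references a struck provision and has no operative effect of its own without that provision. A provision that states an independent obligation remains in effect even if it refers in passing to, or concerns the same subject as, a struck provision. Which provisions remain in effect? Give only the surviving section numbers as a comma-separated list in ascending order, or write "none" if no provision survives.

1, 2, 3, 5

Paragraph 4 is struck. No other provision's operative terms depend on Paragraph 4. Paragraph 3 is a severability clause and preserves every provision that can still be given independent effect. The provisions still in force are Paragraph 1, Paragraph 2, Paragraph 3, and Paragraph 5.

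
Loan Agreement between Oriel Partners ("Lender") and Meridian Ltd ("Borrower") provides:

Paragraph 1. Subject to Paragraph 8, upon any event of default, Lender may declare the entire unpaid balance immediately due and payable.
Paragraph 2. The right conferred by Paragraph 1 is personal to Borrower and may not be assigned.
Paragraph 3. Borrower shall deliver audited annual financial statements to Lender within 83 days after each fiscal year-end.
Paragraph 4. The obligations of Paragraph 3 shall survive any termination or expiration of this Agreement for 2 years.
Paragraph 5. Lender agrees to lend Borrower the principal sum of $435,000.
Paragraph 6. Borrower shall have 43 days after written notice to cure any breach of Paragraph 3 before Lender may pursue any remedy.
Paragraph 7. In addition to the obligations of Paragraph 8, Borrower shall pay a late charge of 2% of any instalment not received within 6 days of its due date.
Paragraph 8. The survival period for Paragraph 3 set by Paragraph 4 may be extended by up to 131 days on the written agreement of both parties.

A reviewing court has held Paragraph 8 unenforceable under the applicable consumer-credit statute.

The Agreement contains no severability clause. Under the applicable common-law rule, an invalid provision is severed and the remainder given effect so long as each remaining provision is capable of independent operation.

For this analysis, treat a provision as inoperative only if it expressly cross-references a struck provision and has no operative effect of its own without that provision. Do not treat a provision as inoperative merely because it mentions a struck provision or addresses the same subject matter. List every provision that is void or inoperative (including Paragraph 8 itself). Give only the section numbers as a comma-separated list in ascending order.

8

Paragraph 8 is struck. Paragraph 1 mentions Paragraph 8 but its own obligation stands independently of Paragraph 8, so Paragraph 1 is not affected. Although Paragraph 7 refers to Paragraph 8, its operative terms do not depend on Paragraph 8, so it remains in effect. No other provision's operative terms depend on Paragraph 8. Under the stated default rule, only provisions that cannot operate independently fall away; the rest are enforced. That leaves Paragraph 1, Paragraph 2, Paragraph 3, Paragraph 4, Paragraph 5, Paragraph 6, and Paragraph 7 in effect.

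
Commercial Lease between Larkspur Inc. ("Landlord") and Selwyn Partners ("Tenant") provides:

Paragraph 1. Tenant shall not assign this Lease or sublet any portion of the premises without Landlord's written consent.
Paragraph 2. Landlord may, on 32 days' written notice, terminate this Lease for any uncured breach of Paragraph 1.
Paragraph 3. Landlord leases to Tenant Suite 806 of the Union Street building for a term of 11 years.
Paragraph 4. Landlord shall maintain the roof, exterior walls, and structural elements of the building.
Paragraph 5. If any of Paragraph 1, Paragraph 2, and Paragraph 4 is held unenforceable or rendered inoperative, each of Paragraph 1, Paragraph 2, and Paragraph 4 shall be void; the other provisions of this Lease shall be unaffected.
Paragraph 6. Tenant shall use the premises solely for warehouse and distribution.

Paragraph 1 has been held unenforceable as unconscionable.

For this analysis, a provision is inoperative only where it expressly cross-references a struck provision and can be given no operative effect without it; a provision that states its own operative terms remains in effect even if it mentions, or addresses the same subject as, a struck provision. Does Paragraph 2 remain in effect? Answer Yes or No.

Paragraph 1 is struck. Paragraph 2 merely fixes the termination right for breach of Paragraph 1; with Paragraph 1 gone it has nothing to operate on and falls away. Paragraph 5 declares Paragraph 1, Paragraph 2, and Paragraph 4 mutually dependent; since one of them has fallen, all of them are of no effect. That brings down Paragraph 4 as well. The remainder continues in force under Paragraph 5. Paragraph 3, Paragraph 5, and Paragraph 6 remain in effect. Paragraph 2 is among the inoperative provisions, so the answer is no.

No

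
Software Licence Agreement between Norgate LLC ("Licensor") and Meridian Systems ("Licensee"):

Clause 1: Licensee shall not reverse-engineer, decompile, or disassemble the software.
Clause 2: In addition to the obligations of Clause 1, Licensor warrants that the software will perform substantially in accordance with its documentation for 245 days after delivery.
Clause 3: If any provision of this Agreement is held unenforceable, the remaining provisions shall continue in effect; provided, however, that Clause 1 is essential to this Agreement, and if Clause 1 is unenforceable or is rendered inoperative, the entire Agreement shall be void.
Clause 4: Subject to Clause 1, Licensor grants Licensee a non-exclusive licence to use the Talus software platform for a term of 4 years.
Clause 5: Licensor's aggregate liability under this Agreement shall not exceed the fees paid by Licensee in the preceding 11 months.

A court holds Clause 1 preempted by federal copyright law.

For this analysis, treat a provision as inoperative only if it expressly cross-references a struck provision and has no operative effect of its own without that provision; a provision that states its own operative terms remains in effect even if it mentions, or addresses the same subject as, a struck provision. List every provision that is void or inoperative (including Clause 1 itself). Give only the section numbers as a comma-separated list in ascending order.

Clause 1 is struck. Nothing else in the Agreement is defined by reference to Clause 1. Clause 3 makes Clause 1 an essential term, and Clause 1 is the provision held invalid; under Clause 3, the entire Agreement is therefore void. No provision of the Agreement survives.

1, 2, 3, 4, 5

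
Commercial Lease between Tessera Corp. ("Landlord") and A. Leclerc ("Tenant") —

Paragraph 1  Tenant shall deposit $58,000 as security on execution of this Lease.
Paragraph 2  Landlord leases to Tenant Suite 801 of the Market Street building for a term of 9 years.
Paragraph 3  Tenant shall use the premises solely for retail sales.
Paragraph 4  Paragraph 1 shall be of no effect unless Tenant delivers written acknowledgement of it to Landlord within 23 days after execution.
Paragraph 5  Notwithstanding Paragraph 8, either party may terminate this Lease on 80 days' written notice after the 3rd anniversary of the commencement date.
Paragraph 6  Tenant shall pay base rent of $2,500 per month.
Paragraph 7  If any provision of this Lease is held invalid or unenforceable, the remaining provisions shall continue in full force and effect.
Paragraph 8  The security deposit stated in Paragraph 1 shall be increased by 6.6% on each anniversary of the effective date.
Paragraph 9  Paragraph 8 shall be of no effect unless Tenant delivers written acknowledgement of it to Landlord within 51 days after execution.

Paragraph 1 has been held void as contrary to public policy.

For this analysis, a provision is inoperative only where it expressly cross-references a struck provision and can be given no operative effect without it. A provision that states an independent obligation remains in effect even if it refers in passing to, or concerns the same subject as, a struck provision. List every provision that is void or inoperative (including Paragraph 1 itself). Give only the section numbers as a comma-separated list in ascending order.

Paragraph 1 is struck. Paragraph 4 has no operative effect of its own apart from Paragraph 1 and is therefore inoperative. The whole of Paragraph 8 is the escalation of the security deposit, defined by reference to Paragraph 1, so Paragraph 8 cannot stand once Paragraph 1 is removed. Paragraph 9 has no operative effect of its own apart from Paragraph 8 and is therefore inoperative. Paragraph 5 mentions Paragraph 8 but its own obligation stands independently of Paragraph 8, so Paragraph 5 is not affected. Under the severability clause in Paragraph 7, the remaining provisions continue in force. The provisions still in force are Paragraph 2, Paragraph 3, Paragraph 5, Paragraph 6, and Paragraph 7.

1, 4, 8, 9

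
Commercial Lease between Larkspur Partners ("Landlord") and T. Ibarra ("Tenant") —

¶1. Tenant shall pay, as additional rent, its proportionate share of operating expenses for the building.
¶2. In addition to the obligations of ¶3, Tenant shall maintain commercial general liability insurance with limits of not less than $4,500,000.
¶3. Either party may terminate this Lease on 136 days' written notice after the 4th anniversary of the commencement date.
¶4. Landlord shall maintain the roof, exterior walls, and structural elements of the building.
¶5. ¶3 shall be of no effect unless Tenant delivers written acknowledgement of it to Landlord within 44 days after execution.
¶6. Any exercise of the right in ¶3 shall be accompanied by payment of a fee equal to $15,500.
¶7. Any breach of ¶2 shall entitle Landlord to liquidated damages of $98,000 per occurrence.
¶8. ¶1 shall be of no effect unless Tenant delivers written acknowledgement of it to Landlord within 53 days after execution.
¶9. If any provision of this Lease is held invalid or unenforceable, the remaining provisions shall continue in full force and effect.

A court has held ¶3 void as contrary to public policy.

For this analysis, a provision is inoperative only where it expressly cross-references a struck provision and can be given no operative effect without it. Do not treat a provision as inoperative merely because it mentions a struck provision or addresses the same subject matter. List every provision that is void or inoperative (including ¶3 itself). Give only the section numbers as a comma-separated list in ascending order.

3, 5, 6

¶3 is struck. ¶5 merely fixes the acknowledgement condition for ¶3; with ¶3 gone it has nothing to operate on and falls away. The only function of ¶6 is the exercise fee for ¶3, so it cannot stand once ¶3 is removed. ¶2 mentions ¶3 but its own obligation stands independently of ¶3, so ¶2 is not affected. Under the severability clause in ¶9, the remaining provisions continue in force. That leaves ¶1, ¶2, ¶4, ¶7, ¶8, and ¶9 in effect.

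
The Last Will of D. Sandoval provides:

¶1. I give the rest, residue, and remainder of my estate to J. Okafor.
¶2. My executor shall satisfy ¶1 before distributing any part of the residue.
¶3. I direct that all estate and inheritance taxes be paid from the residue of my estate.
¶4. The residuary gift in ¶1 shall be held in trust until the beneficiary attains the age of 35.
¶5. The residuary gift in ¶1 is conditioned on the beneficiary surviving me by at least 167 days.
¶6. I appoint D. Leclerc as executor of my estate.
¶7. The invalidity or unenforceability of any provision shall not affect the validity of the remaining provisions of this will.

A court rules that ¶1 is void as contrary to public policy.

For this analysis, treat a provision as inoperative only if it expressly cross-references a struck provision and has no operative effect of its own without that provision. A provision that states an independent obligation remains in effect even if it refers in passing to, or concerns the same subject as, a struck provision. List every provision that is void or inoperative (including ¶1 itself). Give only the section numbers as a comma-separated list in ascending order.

1, 2, 4, 5

¶1 is struck. ¶2 operates only by reference to ¶1, so it falls with ¶1. The only function of ¶4 is the trust for ¶1, so it cannot stand once ¶1 is removed. ¶5 operates only by reference to ¶1, so it falls with ¶1. Under the severability clause in ¶7, the remaining provisions continue in force. ¶3, ¶6, and ¶7 remain in effect.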